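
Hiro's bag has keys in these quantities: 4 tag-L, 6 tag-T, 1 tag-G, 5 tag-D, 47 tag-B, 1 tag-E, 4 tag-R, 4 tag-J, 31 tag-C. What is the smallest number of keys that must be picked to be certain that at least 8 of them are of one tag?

By the pigeonhole principle, the 9 tags are the holes; the keys drawn are the pigeons.
To avoid 8 of any one tag, the worst case takes at most 7 of each tag, or every key of a tag that has fewer than 7.
That gives 4 + 6 + 1 + 5 + 7 + 1 + 4 + 4 + 7 = 39 keys with no tag reaching 8.
The next key forces some tag to 8, so 39 + 1 = 40.

40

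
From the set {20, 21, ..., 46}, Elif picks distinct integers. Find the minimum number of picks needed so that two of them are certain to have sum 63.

A set avoiding the sum 63 can contain at most one of each pair {x, 63−x}, plus the 3 elements whose complement lies outside the range.
The integers 32, …, 46 (15 of them) are such a set: any two sum to at least 32+33 = 65 > 63.
By pigeonhole, any 16th integer completes one of the 12 pairs, so 16 choices force a sum of 63.

16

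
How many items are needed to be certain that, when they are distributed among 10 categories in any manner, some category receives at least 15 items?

141

With 140 items one could put exactly 14 in each of the 10 categories, and no category would reach 15.
One more item must land in a category that already has 14, giving it 15.
So 10 × 14 + 1 = 141 items are required.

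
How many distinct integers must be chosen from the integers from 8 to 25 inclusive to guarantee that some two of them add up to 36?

12

Two chosen integers sum to 36 exactly when both halves of some pair {x, 36−x} with 11 ≤ x ≤ 36−x ≤ 25 are chosen — 7 such pairs.
The remaining 4 elements (those with no distinct partner in range) can never complete a 36-sum, so the worst case takes all of them and one from each pair: 4 + 7 = 11.
Pigeonhole: the 12th integer has to be the second member of some pair, so 11 + 1 = 12.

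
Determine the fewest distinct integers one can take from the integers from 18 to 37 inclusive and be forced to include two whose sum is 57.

Group the elements by complementary pair {x, 57−x}: {20,37}, {21,36}, {22,35}, …, giving 9 two-element pairs and 2 integers whose partner 57−x falls outside [18,37].
Pigeonhole: treating each of those 11 groups as a pigeonhole, one can pick one integer per group — 11 integers — with no two summing to 57.
The 12th integer lands in an occupied pair, forcing a sum of 57.

12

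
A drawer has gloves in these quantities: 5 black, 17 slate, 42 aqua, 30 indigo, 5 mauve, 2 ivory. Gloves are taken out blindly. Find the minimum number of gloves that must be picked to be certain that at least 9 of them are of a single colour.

The 6 colours are the holes; the gloves drawn are the pigeons.
To avoid 9 of any one colour, the worst case takes at most 8 of each colour, or every glove of a colour that has fewer than 8.
That gives 5 + 8 + 8 + 8 + 5 + 2 = 36 gloves with no colour reaching 9.
The next glove forces some colour to 9, so 36 + 1 = 37.

37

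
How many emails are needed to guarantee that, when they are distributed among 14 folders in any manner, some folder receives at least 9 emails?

113

With 112 emails one could put exactly 8 in each of the 14 folders, and no folder would reach 9.
One more email must land in a folder that already has 8, giving it 9.
So 14 × 8 + 1 = 113 emails are required.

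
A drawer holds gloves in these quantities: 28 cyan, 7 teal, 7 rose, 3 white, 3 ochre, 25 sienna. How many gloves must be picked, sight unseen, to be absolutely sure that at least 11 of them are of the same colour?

An adversary could hand out at most 10 gloves per colour (4 colours run out sooner): 10 + 7 + 7 + 3 + 3 + 10 = 40 gloves and still no colour has 11.
One more glove lands in a colour already at 10, so 41 draws are enough and 40 are not.

41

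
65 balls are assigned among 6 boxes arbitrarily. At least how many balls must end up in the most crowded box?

By pigeonhole, the 6 boxes are the holes and the 65 balls are the pigeons.
If every box held at most 10 balls, the total would be at most 6 × 10 = 60, which is less than 65.
So some box holds at least ⌈65/6⌉ = 11 balls.

11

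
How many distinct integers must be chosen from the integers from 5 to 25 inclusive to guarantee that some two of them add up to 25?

Group the elements by complementary pair {x, 25−x}: {5,20}, {6,19}, {7,18}, …, giving 8 two-element pairs and 5 integers whose partner 25−x falls outside [5,25].
Treating each of those 13 groups as a pigeonhole, one can pick one integer per group — 13 integers — with no two summing to 25.
The 14th integer lands in an occupied pair, forcing a sum of 25.

14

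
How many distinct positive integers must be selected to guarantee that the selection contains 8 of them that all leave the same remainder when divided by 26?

By pigeonhole, the 26 residue classes mod 26 are the pigeonholes.
With 182 integers one could put 7 in each residue class and have no class reach 8.
The 183rd integer pushes some class to 8, so 26·7 + 1 = 183.

183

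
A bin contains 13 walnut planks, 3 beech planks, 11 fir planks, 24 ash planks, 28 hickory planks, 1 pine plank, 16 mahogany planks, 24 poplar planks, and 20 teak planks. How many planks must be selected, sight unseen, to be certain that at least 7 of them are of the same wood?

An adversary could hand out at most 6 planks per wood (beech, pine run out sooner): 6 + 3 + 6 + 6 + 6 + 1 + 6 + 6 + 6 = 46 planks and still no wood has 7.
One more plank lands in a wood already at 6, so 47 draws are enough and 46 are not.

47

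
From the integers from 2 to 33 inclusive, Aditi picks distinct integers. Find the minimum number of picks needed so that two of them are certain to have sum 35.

17

A set avoiding the sum 35 can contain at most one of each pair {x, 35−x}.
The integers 18, …, 33 (16 of them) are such a set: any two sum to at least 18+19 = 37 > 35.
By the pigeonhole principle, any 17th integer completes one of the 16 pairs, so 17 choices force a sum of 35.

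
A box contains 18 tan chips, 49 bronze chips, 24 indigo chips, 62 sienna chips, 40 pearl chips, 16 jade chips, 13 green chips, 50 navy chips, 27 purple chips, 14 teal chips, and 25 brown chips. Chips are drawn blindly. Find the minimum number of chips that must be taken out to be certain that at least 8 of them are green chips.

In the worst case for collecting green chips, every non-green chip comes out first.
There are 18 + 49 + 24 + 62 + 40 + 16 + 50 + 27 + 14 + 25 = 325 non-green chips altogether.
After those, each further chip must be green, so 325 + 8 = 333 draws guarantee 8 green chips.

333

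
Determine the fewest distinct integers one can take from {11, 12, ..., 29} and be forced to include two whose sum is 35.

13

A set avoiding the sum 35 can contain at most one of each pair {x, 35−x}, plus the 5 elements whose complement lies outside the range.
The integers 18, …, 29 (12 of them) are such a set: any two sum to at least 18+19 = 37 > 35.
By the pigeonhole principle, any 13th integer completes one of the 7 pairs, so 13 choices force a sum of 35.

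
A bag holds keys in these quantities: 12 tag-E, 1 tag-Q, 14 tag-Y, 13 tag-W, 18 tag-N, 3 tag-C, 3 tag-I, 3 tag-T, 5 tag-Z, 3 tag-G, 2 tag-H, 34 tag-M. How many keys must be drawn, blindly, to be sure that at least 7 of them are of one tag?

By the pigeonhole principle, the 12 tags are the holes; the keys drawn are the pigeons.
To avoid 7 of any one tag, the worst case takes at most 6 of each tag, or every key of a tag that has fewer than 6.
That gives 6 + 1 + 6 + 6 + 6 + 3 + 3 + 3 + 5 + 3 + 2 + 6 = 50 keys with no tag reaching 7.
The next key forces some tag to 7, so 50 + 1 = 51.

51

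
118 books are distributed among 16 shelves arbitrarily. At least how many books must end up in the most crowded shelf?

Pigeonhole: the 16 shelves are the holes and the 118 books are the pigeons.
If every shelf held at most 7 books, the total would be at most 16 × 7 = 112, which is less than 118.
So some shelf holds at least ⌈118/16⌉ = 8 books.

8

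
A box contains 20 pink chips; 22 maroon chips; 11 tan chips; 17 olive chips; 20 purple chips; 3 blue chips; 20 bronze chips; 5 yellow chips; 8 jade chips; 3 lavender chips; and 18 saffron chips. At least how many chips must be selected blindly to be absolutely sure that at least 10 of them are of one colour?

By pigeonhole, put each drawn chip into a box by colour. The largest draw with every box below 10 takes min(count, 9) from each colour; colours with fewer than 9 contribute all they have.
Σ min(cᵢ, 9) = 9 + 9 + 9 + 9 + 9 + 3 + 9 + 5 + 8 + 3 + 9 = 82.
Draw number 82 + 1 = 83 must push one box to 10.

83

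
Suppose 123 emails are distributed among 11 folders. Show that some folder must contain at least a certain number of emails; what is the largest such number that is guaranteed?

Pigeonhole: the 11 folders are the holes and the 123 emails are the pigeons.
If every folder held at most 11 emails, the total would be at most 11 × 11 = 121, which is less than 123.
So some folder holds at least ⌈123/11⌉ = 12 emails.

12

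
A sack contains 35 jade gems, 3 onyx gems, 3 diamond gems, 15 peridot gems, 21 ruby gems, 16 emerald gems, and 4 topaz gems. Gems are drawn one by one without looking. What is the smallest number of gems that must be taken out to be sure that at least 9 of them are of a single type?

43

An adversary could hand out at most 8 gems per type (onyx, diamond, topaz run out sooner): 8 + 3 + 3 + 8 + 8 + 8 + 4 = 42 gems and still no type has 9.
By pigeonhole, one more gem lands in a type already at 8, so 43 draws are enough and 42 are not.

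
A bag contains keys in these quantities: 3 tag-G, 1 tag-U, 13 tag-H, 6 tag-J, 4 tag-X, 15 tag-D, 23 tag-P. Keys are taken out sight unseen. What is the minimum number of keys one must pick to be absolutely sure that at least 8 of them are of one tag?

An adversary could hand out at most 7 keys per tag (4 tags run out sooner): 3 + 1 + 7 + 6 + 4 + 7 + 7 = 35 keys and still no tag has 8.
By the pigeonhole principle, one more key lands in a tag already at 7, so 36 draws are enough and 35 are not.

36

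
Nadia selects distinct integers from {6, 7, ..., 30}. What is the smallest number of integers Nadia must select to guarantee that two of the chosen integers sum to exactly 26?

Two chosen integers sum to 26 exactly when both halves of some pair {x, 26−x} with 6 ≤ x ≤ 26−x ≤ 20 are chosen — 7 such pairs.
The remaining 11 elements (those with no distinct partner in range) can never complete a 26-sum, so the worst case takes all of them and one from each pair: 11 + 7 = 18.
Pigeonhole: the 19th integer has to be the second member of some pair, so 18 + 1 = 19.

19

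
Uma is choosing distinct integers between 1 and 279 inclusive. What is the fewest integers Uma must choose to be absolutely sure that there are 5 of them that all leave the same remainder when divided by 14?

57

Pigeonhole: the 14 residue classes mod 14 are the pigeonholes.
With 56 integers one could put 4 in each residue class and have no class reach 5.
The 57th integer pushes some class to 5, so 14·4 + 1 = 57.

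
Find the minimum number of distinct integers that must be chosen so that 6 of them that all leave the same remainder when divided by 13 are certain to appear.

The 13 residue classes mod 13 are the pigeonholes.
With 65 integers one could put 5 in each residue class and have no class reach 6.
The 66th integer pushes some class to 6, so 13·5 + 1 = 66.

66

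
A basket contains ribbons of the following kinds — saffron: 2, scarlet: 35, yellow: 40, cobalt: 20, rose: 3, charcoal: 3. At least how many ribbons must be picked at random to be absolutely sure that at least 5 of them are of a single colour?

21

By pigeonhole, the 6 colours are the holes; the ribbons drawn are the pigeons.
To avoid 5 of any one colour, the worst case takes at most 4 of each colour, or every ribbon of a colour that has fewer than 4.
That gives 2 + 4 + 4 + 4 + 3 + 3 = 20 ribbons with no colour reaching 5.
The next ribbon forces some colour to 5, so 20 + 1 = 21.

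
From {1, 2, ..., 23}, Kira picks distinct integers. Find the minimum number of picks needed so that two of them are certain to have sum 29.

15

Group the elements by complementary pair {x, 29−x}: {6,23}, {7,22}, {8,21}, …, giving 9 two-element pairs and 5 integers whose partner 29−x falls outside [1,23].
By the pigeonhole principle, treating each of those 14 groups as a pigeonhole, one can pick one integer per group — 14 integers — with no two summing to 29.
The 15th integer lands in an occupied pair, forcing a sum of 29.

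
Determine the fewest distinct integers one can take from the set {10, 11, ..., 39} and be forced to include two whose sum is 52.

18

A set avoiding the sum 52 can contain at most one of each pair {x, 52−x}, plus the 4 elements whose complement lies outside the range or equal to its own complement.
The integers 10, …, 26 (17 of them) are such a set: any two sum to at least 10+11 = 21 and at most 25+26 = 51 < 52.
By the pigeonhole principle, any 18th integer completes one of the 13 pairs, so 18 choices force a sum of 52.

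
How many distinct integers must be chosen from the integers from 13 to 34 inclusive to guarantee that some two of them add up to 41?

15

A set avoiding the sum 41 can contain at most one of each pair {x, 41−x}, plus the 6 elements whose complement lies outside the range.
The integers 21, …, 34 (14 of them) are such a set: any two sum to at least 21+22 = 43 > 41.
By the pigeonhole principle, any 15th integer completes one of the 8 pairs, so 15 choices force a sum of 41.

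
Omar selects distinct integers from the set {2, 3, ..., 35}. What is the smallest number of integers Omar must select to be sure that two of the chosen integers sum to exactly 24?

25

A set avoiding the sum 24 can contain at most one of each pair {x, 24−x}, plus the 14 elements whose complement lies outside the range or equal to its own complement.
The integers 12, …, 35 (24 of them) are such a set: any two sum to at least 12+13 = 25 > 24.
Any 25th integer completes one of the 10 pairs, so 25 choices force a sum of 24.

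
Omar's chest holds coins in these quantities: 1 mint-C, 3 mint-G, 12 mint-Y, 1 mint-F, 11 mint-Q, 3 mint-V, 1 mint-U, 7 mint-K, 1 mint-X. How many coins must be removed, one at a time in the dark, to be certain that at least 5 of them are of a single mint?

23

Pigeonhole: the 9 mints are the holes; the coins drawn are the pigeons.
To avoid 5 of any one mint, the worst case takes at most 4 of each mint, or every coin of a mint that has fewer than 4.
That gives 1 + 3 + 4 + 1 + 4 + 3 + 1 + 4 + 1 = 22 coins with no mint reaching 5.
The next coin forces some mint to 5, so 22 + 1 = 23.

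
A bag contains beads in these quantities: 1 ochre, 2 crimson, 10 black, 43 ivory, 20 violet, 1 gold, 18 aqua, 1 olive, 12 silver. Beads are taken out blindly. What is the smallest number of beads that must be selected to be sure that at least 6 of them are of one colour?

31

The 9 colours are the holes; the beads drawn are the pigeons.
To avoid 6 of any one colour, the worst case takes at most 5 of each colour, or every bead of a colour that has fewer than 5.
That gives 1 + 2 + 5 + 5 + 5 + 1 + 5 + 1 + 5 = 30 beads with no colour reaching 6.
The next bead forces some colour to 6, so 30 + 1 = 31.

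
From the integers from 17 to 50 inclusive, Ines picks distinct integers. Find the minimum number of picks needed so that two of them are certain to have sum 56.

Group the elements by complementary pair {x, 56−x}: {17,39}, {18,38}, {19,37}, …, giving 11 two-element pairs, the single value 28 (it cannot pair with itself since the integers are distinct), and 11 integers whose partner 56−x falls outside [17,50].
By the pigeonhole principle, treating each of those 23 groups as a pigeonhole, one can pick one integer per group — 23 integers — with no two summing to 56.
The 24th integer lands in an occupied pair, forcing a sum of 56.

24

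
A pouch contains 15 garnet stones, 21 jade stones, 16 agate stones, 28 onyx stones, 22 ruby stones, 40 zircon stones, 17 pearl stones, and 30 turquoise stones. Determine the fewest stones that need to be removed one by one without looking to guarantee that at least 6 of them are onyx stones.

In the worst case for collecting onyx stones, every non-onyx stone comes out first.
There are 15 + 21 + 16 + 22 + 40 + 17 + 30 = 161 non-onyx stones altogether.
After those, each further stone must be onyx, so 161 + 6 = 167 draws guarantee 6 onyx stones.

167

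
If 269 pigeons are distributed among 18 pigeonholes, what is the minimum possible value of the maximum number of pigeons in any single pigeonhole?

15

By the pigeonhole principle, the 18 pigeonholes are the holes and the 269 pigeons are the pigeons.
If every pigeonhole held at most 14 pigeons, the total would be at most 18 × 14 = 252, which is less than 269.
So some pigeonhole holds at least ⌈269/18⌉ = 15 pigeons.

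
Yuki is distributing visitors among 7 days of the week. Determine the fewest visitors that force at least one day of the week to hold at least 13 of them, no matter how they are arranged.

85

With 84 visitors one could put exactly 12 in each of the 7 days of the week, and no day of the week would reach 13.
One more visitor must land in a day of the week that already has 12, giving it 13.
So 7 × 12 + 1 = 85 visitors are required.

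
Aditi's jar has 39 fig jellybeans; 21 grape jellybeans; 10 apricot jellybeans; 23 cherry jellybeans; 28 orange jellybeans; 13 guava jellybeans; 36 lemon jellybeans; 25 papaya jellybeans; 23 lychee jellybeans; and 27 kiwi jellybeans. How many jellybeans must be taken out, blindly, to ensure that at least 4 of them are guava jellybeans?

236

In the worst case for collecting guava jellybeans, every non-guava jellybean comes out first.
There are 39 + 21 + 10 + 23 + 28 + 36 + 25 + 23 + 27 = 232 non-guava jellybeans altogether.
After those, each further jellybean must be guava, so 232 + 4 = 236 draws guarantee 4 guava jellybeans.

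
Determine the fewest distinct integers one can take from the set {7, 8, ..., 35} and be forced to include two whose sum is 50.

Group the elements by complementary pair {x, 50−x}: {15,35}, {16,34}, {17,33}, …, giving 10 two-element pairs, the single value 25 (it cannot pair with itself since the integers are distinct), and 8 integers whose partner 50−x falls outside [7,35].
By pigeonhole, treating each of those 19 groups as a pigeonhole, one can pick one integer per group — 19 integers — with no two summing to 50.
The 20th integer lands in an occupied pair, forcing a sum of 50.

20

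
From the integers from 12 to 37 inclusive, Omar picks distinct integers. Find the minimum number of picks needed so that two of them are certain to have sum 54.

Two chosen integers sum to 54 exactly when both halves of some pair {x, 54−x} with 17 ≤ x ≤ 54−x ≤ 37 are chosen — 10 such pairs.
The remaining 6 elements (those with no distinct partner in range) can never complete a 54-sum, so the worst case takes all of them and one from each pair: 6 + 10 = 16.
The 17th integer has to be the second member of some pair, so 16 + 1 = 17.

17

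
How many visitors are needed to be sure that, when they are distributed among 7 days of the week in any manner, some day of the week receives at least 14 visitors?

92

With 91 visitors one could put exactly 13 in each of the 7 days of the week, and no day of the week would reach 14.
One more visitor must land in a day of the week that already has 13, giving it 14.
So 7 × 13 + 1 = 92 visitors are required.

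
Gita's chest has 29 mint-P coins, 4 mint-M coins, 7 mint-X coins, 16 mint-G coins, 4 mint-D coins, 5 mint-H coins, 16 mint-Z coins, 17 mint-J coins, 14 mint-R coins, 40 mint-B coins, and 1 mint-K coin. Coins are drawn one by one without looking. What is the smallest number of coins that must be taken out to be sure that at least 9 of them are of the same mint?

Put each drawn coin into a box by mint. The largest draw with every box below 9 takes min(count, 8) from each mint; mints with fewer than 8 contribute all they have.
Σ min(cᵢ, 8) = 8 + 4 + 7 + 8 + 4 + 5 + 8 + 8 + 8 + 8 + 1 = 69.
Draw number 69 + 1 = 70 must push one box to 9.

70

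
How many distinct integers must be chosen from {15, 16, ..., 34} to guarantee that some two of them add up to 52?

A set avoiding the sum 52 can contain at most one of each pair {x, 52−x}, plus the 4 elements whose complement lies outside the range or equal to its own complement.
The integers 15, …, 26 (12 of them) are such a set: any two sum to at least 15+16 = 31 and at most 25+26 = 51 < 52.
By the pigeonhole principle, any 13th integer completes one of the 8 pairs, so 13 choices force a sum of 52.

13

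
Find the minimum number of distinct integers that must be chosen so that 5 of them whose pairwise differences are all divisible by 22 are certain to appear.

Integers whose pairwise differences are multiples of 22 are exactly those sharing a remainder mod 22. By the pigeonhole principle, the 22 residue classes mod 22 are the pigeonholes.
With 88 integers one could put 4 in each residue class and have no class reach 5.
The 89th integer pushes some class to 5, so 22·4 + 1 = 89.

89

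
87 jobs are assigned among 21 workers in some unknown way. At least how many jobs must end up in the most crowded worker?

The 21 workers are the holes and the 87 jobs are the pigeons.
If every worker held at most 4 jobs, the total would be at most 21 × 4 = 84, which is less than 87.
So some worker holds at least ⌈87/21⌉ = 5 jobs.

5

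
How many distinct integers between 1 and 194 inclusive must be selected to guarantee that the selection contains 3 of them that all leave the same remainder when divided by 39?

79

Pigeonhole: the 39 residue classes mod 39 are the pigeonholes.
With 78 integers one could put 2 in each residue class and have no class reach 3.
The 79th integer pushes some class to 3, so 39·2 + 1 = 79.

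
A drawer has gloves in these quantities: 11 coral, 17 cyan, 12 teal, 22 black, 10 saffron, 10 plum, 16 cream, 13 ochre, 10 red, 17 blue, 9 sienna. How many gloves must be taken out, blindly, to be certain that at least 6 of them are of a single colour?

Put each drawn glove into a box by colour. The largest draw with every box below 6 takes min(count, 5) from each colour.
Σ min(cᵢ, 5) = 5 + 5 + 5 + 5 + 5 + 5 + 5 + 5 + 5 + 5 + 5 = 55.
Draw number 55 + 1 = 56 must push one box to 6.

56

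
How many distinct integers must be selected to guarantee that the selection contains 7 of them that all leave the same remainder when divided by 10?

The 10 residue classes mod 10 are the pigeonholes.
With 60 integers one could put 6 in each residue class and have no class reach 7.
The 61st integer pushes some class to 7, so 10·6 + 1 = 61.

61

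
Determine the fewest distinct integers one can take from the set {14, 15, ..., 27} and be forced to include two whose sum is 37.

A set avoiding the sum 37 can contain at most one of each pair {x, 37−x}, plus the 4 elements whose complement lies outside the range.
The integers 19, …, 27 (9 of them) are such a set: any two sum to at least 19+20 = 39 > 37.
Any 10th integer completes one of the 5 pairs, so 10 choices force a sum of 37.

10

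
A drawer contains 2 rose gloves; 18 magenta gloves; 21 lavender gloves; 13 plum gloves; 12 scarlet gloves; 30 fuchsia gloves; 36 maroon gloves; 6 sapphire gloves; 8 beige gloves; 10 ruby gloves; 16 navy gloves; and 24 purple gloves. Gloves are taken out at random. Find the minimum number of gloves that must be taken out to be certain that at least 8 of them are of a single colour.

79

By pigeonhole, the 12 colours are the holes; the gloves drawn are the pigeons.
To avoid 8 of any one colour, the worst case takes at most 7 of each colour, or every glove of a colour that has fewer than 7.
That gives 2 + 7 + 7 + 7 + 7 + 7 + 7 + 6 + 7 + 7 + 7 + 7 = 78 gloves with no colour reaching 8.
The next glove forces some colour to 8, so 78 + 1 = 79.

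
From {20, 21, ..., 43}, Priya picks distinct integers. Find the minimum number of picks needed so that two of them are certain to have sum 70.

Group the elements by complementary pair {x, 70−x}: {27,43}, {28,42}, {29,41}, …, giving 8 two-element pairs, the single value 35 (it cannot pair with itself since the integers are distinct), and 7 integers whose partner 70−x falls outside [20,43].
By the pigeonhole principle, treating each of those 16 groups as a pigeonhole, one can pick one integer per group — 16 integers — with no two summing to 70.
The 17th integer lands in an occupied pair, forcing a sum of 70.

17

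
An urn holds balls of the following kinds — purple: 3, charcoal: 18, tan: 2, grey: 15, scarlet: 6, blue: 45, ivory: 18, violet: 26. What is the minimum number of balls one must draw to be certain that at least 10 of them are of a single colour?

57

By pigeonhole, put each drawn ball into a box by colour. The largest draw with every box below 10 takes min(count, 9) from each colour; colours with fewer than 9 contribute all they have.
Σ min(cᵢ, 9) = 3 + 9 + 2 + 9 + 6 + 9 + 9 + 9 = 56.
Draw number 56 + 1 = 57 must push one box to 10.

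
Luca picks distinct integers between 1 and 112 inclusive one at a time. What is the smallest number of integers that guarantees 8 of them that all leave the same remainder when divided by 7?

50

By the pigeonhole principle, the 7 residue classes mod 7 are the pigeonholes.
With 49 integers one could put 7 in each residue class and have no class reach 8.
The 50th integer pushes some class to 8, so 7·7 + 1 = 50.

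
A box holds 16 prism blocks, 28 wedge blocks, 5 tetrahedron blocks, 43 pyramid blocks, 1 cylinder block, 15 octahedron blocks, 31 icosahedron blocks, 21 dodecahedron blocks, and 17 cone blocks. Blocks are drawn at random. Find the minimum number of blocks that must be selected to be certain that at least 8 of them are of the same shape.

56

An adversary could hand out at most 7 blocks per shape (tetrahedron, cylinder run out sooner): 7 + 7 + 5 + 7 + 1 + 7 + 7 + 7 + 7 = 55 blocks and still no shape has 8.
By the pigeonhole principle, one more block lands in a shape already at 7, so 56 draws are enough and 55 are not.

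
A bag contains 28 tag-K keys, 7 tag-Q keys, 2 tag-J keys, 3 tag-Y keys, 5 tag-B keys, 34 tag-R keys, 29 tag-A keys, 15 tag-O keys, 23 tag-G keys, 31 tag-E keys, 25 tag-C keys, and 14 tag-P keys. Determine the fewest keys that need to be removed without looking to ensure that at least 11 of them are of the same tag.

98

Put each drawn key into a box by tag. The largest draw with every box below 11 takes min(count, 10) from each tag; tags with fewer than 10 contribute all they have.
Σ min(cᵢ, 10) = 10 + 7 + 2 + 3 + 5 + 10 + 10 + 10 + 10 + 10 + 10 + 10 = 97.
Draw number 97 + 1 = 98 must push one box to 11.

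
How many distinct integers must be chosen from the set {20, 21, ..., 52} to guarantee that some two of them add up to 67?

20

Two chosen integers sum to 67 exactly when both halves of some pair {x, 67−x} with 20 ≤ x ≤ 67−x ≤ 47 are chosen — 14 such pairs.
The remaining 5 elements (those with no distinct partner in range) can never complete a 67-sum, so the worst case takes all of them and one from each pair: 5 + 14 = 19.
By the pigeonhole principle, the 20th integer has to be the second member of some pair, so 19 + 1 = 20.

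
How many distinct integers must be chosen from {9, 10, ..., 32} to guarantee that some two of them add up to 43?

14

Group the elements by complementary pair {x, 43−x}: {11,32}, {12,31}, {13,30}, …, giving 11 two-element pairs and 2 integers whose partner 43−x falls outside [9,32].
By pigeonhole, treating each of those 13 groups as a pigeonhole, one can pick one integer per group — 13 integers — with no two summing to 43.
The 14th integer lands in an occupied pair, forcing a sum of 43.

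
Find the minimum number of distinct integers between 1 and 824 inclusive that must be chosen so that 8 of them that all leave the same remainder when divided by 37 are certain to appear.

260

The 37 residue classes mod 37 are the pigeonholes.
With 259 integers one could put 7 in each residue class and have no class reach 8.
The 260th integer pushes some class to 8, so 37·7 + 1 = 260.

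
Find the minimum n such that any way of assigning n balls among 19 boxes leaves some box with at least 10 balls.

With 171 balls one could put exactly 9 in each of the 19 boxes, and no box would reach 10.
By pigeonhole, one more ball must land in a box that already has 9, giving it 10.
So 19 × 9 + 1 = 172 balls are required.

172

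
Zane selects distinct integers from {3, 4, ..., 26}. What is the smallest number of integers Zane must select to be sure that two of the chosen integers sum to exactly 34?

16

Two chosen integers sum to 34 exactly when both halves of some pair {x, 34−x} with 8 ≤ x ≤ 34−x ≤ 26 are chosen — 9 such pairs.
The remaining 6 elements (those with no distinct partner in range) can never complete a 34-sum, so the worst case takes all of them and one from each pair: 6 + 9 = 15.
By the pigeonhole principle, the 16th integer has to be the second member of some pair, so 15 + 1 = 16.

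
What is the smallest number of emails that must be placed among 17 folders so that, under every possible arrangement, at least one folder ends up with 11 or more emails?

With 170 emails one could put exactly 10 in each of the 17 folders, and no folder would reach 11.
Pigeonhole: one more email must land in a folder that already has 10, giving it 11.
So 17 × 10 + 1 = 171 emails are required.

171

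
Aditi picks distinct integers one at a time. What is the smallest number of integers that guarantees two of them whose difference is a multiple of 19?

20

Integers whose pairwise differences are multiples of 19 are exactly those sharing a remainder mod 19. By the pigeonhole principle, the 19 residue classes mod 19 are the pigeonholes.
With 19 integers one could put 1 in each residue class and have no class reach 2.
The 20th integer pushes some class to 2, so 19·1 + 1 = 20.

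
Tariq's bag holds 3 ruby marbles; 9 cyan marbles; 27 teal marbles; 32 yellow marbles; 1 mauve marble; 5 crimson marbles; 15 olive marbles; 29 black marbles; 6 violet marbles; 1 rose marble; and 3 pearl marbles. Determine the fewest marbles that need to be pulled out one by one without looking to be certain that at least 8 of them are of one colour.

55

An adversary could hand out at most 7 marbles per colour (6 colours run out sooner): 3 + 7 + 7 + 7 + 1 + 5 + 7 + 7 + 6 + 1 + 3 = 54 marbles and still no colour has 8.
By pigeonhole, one more marble lands in a colour already at 7, so 55 draws are enough and 54 are not.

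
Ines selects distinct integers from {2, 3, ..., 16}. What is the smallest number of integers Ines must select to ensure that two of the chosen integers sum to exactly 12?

12

Group the elements by complementary pair {x, 12−x}: {2,10}, {3,9}, {4,8}, …, giving 4 two-element pairs, the single value 6 (it cannot pair with itself since the integers are distinct), and 6 integers whose partner 12−x falls outside [2,16].
Treating each of those 11 groups as a pigeonhole, one can pick one integer per group — 11 integers — with no two summing to 12.
The 12th integer lands in an occupied pair, forcing a sum of 12.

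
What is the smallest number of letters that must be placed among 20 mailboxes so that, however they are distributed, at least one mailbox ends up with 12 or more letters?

221

With 220 letters one could put exactly 11 in each of the 20 mailboxes, and no mailbox would reach 12.
One more letter must land in a mailbox that already has 11, giving it 12.
So 20 × 11 + 1 = 221 letters are required.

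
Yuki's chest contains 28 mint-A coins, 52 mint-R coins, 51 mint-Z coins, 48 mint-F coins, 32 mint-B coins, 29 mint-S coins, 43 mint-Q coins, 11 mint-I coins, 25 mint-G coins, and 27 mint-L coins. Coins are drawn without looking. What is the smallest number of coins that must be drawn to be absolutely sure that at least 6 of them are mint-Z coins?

In the worst case for collecting mint-Z coins, every non-mint-Z coin comes out first.
There are 28 + 52 + 48 + 32 + 29 + 43 + 11 + 25 + 27 = 295 non-mint-Z coins altogether.
After those, each further coin must be mint-Z, so 295 + 6 = 301 draws guarantee 6 mint-Z coins.

301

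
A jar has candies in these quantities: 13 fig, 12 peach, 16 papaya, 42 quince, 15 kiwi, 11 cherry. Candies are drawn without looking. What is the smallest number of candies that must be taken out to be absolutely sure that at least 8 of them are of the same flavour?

An adversary could hand out at most 7 candies per flavour: 7 + 7 + 7 + 7 + 7 + 7 = 42 candies and still no flavour has 8.
By the pigeonhole principle, one more candy lands in a flavour already at 7, so 43 draws are enough and 42 are not.

43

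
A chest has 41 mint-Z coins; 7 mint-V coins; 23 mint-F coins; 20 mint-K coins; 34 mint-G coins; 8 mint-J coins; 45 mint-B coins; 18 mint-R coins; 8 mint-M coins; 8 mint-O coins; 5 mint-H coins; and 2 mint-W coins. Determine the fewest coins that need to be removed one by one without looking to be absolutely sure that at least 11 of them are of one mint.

The 12 mints are the holes; the coins drawn are the pigeons.
To avoid 11 of any one mint, the worst case takes at most 10 of each mint, or every coin of a mint that has fewer than 10.
That gives 10 + 7 + 10 + 10 + 10 + 8 + 10 + 10 + 8 + 8 + 5 + 2 = 98 coins with no mint reaching 11.
The next coin forces some mint to 11, so 98 + 1 = 99.

99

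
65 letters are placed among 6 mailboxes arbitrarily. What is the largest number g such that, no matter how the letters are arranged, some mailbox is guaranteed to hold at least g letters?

11

Pigeonhole: the 6 mailboxes are the holes and the 65 letters are the pigeons.
If every mailbox held at most 10 letters, the total would be at most 6 × 10 = 60, which is less than 65.
So some mailbox holds at least ⌈65/6⌉ = 11 letters.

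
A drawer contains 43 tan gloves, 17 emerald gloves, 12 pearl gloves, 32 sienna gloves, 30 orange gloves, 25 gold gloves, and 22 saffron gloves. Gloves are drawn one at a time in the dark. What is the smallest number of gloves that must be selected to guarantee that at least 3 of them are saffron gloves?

In the worst case for collecting saffron gloves, every non-saffron glove comes out first.
There are 43 + 17 + 12 + 32 + 30 + 25 = 159 non-saffron gloves altogether.
After those, each further glove must be saffron, so 159 + 3 = 162 draws guarantee 3 saffron gloves.

162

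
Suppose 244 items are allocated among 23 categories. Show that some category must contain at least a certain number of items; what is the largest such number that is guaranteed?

The 23 categories are the holes and the 244 items are the pigeons.
If every category held at most 10 items, the total would be at most 23 × 10 = 230, which is less than 244.
So some category holds at least ⌈244/23⌉ = 11 items.

11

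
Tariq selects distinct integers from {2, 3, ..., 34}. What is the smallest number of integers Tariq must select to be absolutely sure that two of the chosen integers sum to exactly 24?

24

A set avoiding the sum 24 can contain at most one of each pair {x, 24−x}, plus the 13 elements whose complement lies outside the range or equal to its own complement.
The integers 12, …, 34 (23 of them) are such a set: any two sum to at least 12+13 = 25 > 24.
Pigeonhole: any 24th integer completes one of the 10 pairs, so 24 choices force a sum of 24.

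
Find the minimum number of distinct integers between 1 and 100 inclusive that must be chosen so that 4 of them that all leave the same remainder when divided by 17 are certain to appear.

Pigeonhole: the 17 residue classes mod 17 are the pigeonholes.
With 51 integers one could put 3 in each residue class and have no class reach 4.
The 52nd integer pushes some class to 4, so 17·3 + 1 = 52.

52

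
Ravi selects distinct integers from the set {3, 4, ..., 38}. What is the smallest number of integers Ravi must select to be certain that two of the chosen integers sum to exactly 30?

A set avoiding the sum 30 can contain at most one of each pair {x, 30−x}, plus the 12 elements whose complement lies outside the range or equal to its own complement.
The integers 15, …, 38 (24 of them) are such a set: any two sum to at least 15+16 = 31 > 30.
Any 25th integer completes one of the 12 pairs, so 25 choices force a sum of 30.

25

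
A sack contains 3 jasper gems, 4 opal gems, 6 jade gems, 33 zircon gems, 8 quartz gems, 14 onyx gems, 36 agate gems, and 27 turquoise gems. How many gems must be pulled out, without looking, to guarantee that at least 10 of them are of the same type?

58

Put each drawn gem into a box by type. The largest draw with every box below 10 takes min(count, 9) from each type; types with fewer than 9 contribute all they have.
Σ min(cᵢ, 9) = 3 + 4 + 6 + 9 + 8 + 9 + 9 + 9 = 57.
Draw number 57 + 1 = 58 must push one box to 10.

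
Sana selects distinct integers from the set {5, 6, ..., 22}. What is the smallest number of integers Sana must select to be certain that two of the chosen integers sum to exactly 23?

12

A set avoiding the sum 23 can contain at most one of each pair {x, 23−x}, plus the 4 elements whose complement lies outside the range.
The integers 12, …, 22 (11 of them) are such a set: any two sum to at least 12+13 = 25 > 23.
By pigeonhole, any 12th integer completes one of the 7 pairs, so 12 choices force a sum of 23.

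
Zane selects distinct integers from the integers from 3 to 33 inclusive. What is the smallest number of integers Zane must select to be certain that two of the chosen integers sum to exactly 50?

Two chosen integers sum to 50 exactly when both halves of some pair {x, 50−x} with 17 ≤ x ≤ 50−x ≤ 33 are chosen — 8 such pairs.
The remaining 15 elements (those with no distinct partner in range) can never complete a 50-sum, so the worst case takes all of them and one from each pair: 15 + 8 = 23.
By pigeonhole, the 24th integer has to be the second member of some pair, so 23 + 1 = 24.

24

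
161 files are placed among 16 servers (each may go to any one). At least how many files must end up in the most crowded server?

The 16 servers are the holes and the 161 files are the pigeons.
If every server held at most 10 files, the total would be at most 16 × 10 = 160, which is less than 161.
So some server holds at least ⌈161/16⌉ = 11 files.

11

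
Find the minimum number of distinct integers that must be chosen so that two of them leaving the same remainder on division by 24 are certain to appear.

25

The 24 residue classes mod 24 are the pigeonholes.
With 24 integers one could put 1 in each residue class and have no class reach 2.
The 25th integer pushes some class to 2, so 24·1 + 1 = 25.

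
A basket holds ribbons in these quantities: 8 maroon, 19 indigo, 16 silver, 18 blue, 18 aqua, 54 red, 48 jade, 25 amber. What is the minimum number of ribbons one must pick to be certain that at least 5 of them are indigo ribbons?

In the worst case for collecting indigo ribbons, every non-indigo ribbon comes out first.
There are 8 + 16 + 18 + 18 + 54 + 48 + 25 = 187 non-indigo ribbons altogether.
After those, each further ribbon must be indigo, so 187 + 5 = 192 draws guarantee 5 indigo ribbons.

192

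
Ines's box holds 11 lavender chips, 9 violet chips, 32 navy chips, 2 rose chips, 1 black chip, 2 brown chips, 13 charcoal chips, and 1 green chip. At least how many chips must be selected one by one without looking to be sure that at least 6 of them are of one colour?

The 8 colours are the holes; the chips drawn are the pigeons.
To avoid 6 of any one colour, the worst case takes at most 5 of each colour, or every chip of a colour that has fewer than 5.
That gives 5 + 5 + 5 + 2 + 1 + 2 + 5 + 1 = 26 chips with no colour reaching 6.
The next chip forces some colour to 6, so 26 + 1 = 27.

27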